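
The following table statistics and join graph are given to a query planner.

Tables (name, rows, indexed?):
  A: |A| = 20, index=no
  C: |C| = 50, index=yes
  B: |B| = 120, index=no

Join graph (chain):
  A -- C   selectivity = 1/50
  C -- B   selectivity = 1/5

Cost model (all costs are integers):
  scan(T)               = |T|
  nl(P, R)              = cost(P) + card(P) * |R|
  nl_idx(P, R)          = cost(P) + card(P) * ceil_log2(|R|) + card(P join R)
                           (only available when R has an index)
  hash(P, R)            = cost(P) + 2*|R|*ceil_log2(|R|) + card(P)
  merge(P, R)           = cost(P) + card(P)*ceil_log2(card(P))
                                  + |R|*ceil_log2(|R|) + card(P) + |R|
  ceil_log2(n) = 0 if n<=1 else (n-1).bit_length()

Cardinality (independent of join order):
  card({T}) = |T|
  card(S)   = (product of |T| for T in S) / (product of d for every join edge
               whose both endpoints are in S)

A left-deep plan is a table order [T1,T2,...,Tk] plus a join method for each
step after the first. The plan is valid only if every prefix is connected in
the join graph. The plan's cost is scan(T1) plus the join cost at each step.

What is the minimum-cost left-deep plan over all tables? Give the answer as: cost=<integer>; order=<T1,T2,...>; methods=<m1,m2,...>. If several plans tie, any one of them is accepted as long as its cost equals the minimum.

Selinger DP (subsets sized 1..n):
  {A}: scan cost=20, card=20
  {C}: scan cost=50, card=50
  {B}: scan cost=120, card=120
  {AC}: card=20; try (C,nl_idx)→160, (A,hash)→300, (C,merge)→490, (A,merge)→520, (C,hash)→640, (C,nl)→1020 …(+1); best=160 via (C,nl_idx)
  {BC}: card=1200; try (C,hash)→840, (B,merge)→1360, (C,merge)→1430, (B,hash)→1780, (C,nl_idx)→2040, (B,nl)→6050 …(+1); best=840 via (C,hash)
  {ABC}: card=480; try (B,merge)→1240, (B,hash)→1860, (A,hash)→2240, (B,nl)→2560, (A,merge)→15360, (A,nl)→24840; best=1240 via (B,merge)

cost=1240; order=A,C,B; methods=nl_idx,merge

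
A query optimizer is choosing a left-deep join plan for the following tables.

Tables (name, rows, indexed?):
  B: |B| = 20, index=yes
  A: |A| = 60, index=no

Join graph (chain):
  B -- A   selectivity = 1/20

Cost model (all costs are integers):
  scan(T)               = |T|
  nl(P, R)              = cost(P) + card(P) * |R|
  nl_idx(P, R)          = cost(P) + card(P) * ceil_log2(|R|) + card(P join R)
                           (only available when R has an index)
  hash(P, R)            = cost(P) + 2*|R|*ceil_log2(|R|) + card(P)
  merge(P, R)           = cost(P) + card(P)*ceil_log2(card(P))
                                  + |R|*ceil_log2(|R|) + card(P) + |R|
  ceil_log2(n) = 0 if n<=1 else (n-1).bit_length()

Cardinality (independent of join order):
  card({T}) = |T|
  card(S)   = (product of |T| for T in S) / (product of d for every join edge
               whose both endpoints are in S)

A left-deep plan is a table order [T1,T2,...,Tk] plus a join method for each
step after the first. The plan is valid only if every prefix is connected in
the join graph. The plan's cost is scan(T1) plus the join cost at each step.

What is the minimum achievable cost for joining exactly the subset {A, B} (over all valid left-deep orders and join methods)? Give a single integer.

Selinger DP over subsets of {A,B}:
  {B}: scan cost=20, card=20
  {A}: scan cost=60, card=60
  {AB}: card=60; try (B,hash)→320, (B,nl_idx)→420, (A,merge)→560, (B,merge)→600, (A,hash)→760, (A,nl)→1220 …(+1); best=320 via (B,hash)

320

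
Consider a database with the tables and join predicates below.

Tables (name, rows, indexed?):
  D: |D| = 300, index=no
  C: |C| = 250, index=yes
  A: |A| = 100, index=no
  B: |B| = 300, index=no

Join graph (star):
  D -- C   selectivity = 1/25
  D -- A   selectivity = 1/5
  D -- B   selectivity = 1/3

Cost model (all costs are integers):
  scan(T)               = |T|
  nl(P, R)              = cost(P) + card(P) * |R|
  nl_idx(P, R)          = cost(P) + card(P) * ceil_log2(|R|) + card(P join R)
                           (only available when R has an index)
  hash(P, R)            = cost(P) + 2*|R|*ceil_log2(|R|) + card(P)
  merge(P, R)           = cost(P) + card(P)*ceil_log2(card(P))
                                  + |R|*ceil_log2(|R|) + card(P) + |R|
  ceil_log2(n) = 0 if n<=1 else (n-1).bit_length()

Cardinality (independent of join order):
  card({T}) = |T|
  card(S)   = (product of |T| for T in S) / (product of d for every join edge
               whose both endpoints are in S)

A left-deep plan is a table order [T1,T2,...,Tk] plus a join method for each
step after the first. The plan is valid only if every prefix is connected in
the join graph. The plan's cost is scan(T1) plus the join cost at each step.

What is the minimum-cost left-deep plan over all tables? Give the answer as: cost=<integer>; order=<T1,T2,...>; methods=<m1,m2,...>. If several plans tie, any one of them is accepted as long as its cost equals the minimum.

Selinger DP (subsets sized 1..n):
  {D}: scan cost=300, card=300
  {C}: scan cost=250, card=250
  {A}: scan cost=100, card=100
  {B}: scan cost=300, card=300
  {CD}: card=3000; try (C,hash)→4600, (D,merge)→5500, (C,merge)→5550, (C,nl_idx)→5700, (D,hash)→5900, (D,nl)→75250 …(+1); best=4600 via (C,hash)
  {AD}: card=6000; try (A,hash)→2000, (D,merge)→3900, (A,merge)→4100, (D,hash)→5600, (D,nl)→30100, (A,nl)→30300; best=2000 via (A,hash)
  {BD}: card=30000; try (D,hash)→6000, (B,hash)→6000, (D,merge)→6300, (B,merge)→6300, (D,nl)→90300, (B,nl)→90300; best=6000 via (D,hash)
  {ACD}: card=60000; try (A,hash)→9000, (C,hash)→12000, (A,merge)→44400, (C,merge)→88250, (C,nl_idx)→110000, (A,nl)→304600 …(+1); best=9000 via (A,hash)
  {BCD}: card=300000; try (B,hash)→13000, (C,hash)→40000, (B,merge)→46600, (C,merge)→488250, (C,nl_idx)→546000, (B,nl)→904600 …(+1); best=13000 via (B,hash)
  {ABD}: card=600000; try (B,hash)→13400, (A,hash)→37400, (B,merge)→89000, (A,merge)→486800, (B,nl)→1802000, (A,nl)→3006000; best=13400 via (B,hash)
  {ABCD}: card=6000000; try (B,hash)→74400, (A,hash)→314400, (C,hash)→617400, (B,merge)→1032000, (A,merge)→6013800, (C,nl_idx)→10813400 …(+4); best=74400 via (B,hash)

cost=74400; order=D,C,A,B; methods=hash,hash,hash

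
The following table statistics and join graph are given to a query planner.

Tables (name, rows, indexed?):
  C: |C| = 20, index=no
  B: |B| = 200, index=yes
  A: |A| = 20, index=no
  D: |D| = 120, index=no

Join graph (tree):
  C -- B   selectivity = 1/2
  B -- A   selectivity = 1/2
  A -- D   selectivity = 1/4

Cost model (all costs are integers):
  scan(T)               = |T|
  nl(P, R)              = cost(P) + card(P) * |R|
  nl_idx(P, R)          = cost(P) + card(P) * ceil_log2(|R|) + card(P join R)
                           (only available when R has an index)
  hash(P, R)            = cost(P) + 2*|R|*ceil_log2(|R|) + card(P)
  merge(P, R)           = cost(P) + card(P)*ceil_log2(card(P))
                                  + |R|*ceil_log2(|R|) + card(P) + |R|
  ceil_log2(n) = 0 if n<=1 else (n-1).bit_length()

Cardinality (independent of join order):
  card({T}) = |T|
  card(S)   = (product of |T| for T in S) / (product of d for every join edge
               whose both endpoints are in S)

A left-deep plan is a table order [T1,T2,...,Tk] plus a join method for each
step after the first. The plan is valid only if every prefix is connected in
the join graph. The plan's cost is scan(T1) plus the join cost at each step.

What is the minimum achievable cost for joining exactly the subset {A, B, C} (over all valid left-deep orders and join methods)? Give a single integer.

2800

Selinger DP over subsets of {A,B,C}:
  {C}: scan cost=20, card=20
  {B}: scan cost=200, card=200
  {A}: scan cost=20, card=20
  {BC}: card=2000; try (C,hash)→600, (B,merge)→1940, (C,merge)→2120, (B,nl_idx)→2180, (B,hash)→3240, (B,nl)→4020 …(+1); best=600 via (C,hash)
  {AB}: card=2000; try (A,hash)→600, (B,merge)→1940, (A,merge)→2120, (B,nl_idx)→2180, (B,hash)→3240, (B,nl)→4020 …(+1); best=600 via (A,hash)
  {ABC}: card=20000; try (C,hash)→2800, (A,hash)→2800, (C,merge)→24720, (A,merge)→24720, (C,nl)→40600, (A,nl)→40600; best=2800 via (C,hash)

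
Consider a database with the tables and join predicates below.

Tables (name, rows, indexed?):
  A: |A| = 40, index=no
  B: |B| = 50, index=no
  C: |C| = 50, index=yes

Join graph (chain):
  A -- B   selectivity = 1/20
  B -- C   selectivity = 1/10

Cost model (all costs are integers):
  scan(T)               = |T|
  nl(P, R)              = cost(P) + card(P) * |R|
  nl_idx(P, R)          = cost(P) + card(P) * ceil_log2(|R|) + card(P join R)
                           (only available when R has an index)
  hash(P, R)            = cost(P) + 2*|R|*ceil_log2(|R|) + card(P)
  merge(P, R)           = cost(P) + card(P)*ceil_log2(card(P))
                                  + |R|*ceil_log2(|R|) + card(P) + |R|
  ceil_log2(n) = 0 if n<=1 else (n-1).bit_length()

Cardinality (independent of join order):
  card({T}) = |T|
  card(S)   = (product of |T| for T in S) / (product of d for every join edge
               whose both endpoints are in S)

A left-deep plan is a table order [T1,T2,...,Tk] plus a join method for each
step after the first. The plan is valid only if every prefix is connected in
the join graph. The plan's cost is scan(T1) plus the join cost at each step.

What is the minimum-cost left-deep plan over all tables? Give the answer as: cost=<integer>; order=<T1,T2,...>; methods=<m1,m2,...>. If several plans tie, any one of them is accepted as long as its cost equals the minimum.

cost=1280; order=B,A,C; methods=hash,hash

Selinger DP (subsets sized 1..n):
  {A}: scan cost=40, card=40
  {B}: scan cost=50, card=50
  {C}: scan cost=50, card=50
  {AB}: card=100; try (A,hash)→580, (B,merge)→670, (B,hash)→680, (A,merge)→680, (B,nl)→2040, (A,nl)→2050; best=580 via (A,hash)
  {BC}: card=250; try (C,nl_idx)→600, (C,hash)→700, (B,hash)→700, (C,merge)→750, (B,merge)→750, (C,nl)→2550 …(+1); best=600 via (C,nl_idx)
  {ABC}: card=500; try (C,hash)→1280, (A,hash)→1330, (C,nl_idx)→1680, (C,merge)→1730, (A,merge)→3130, (C,nl)→5580 …(+1); best=1280 via (C,hash)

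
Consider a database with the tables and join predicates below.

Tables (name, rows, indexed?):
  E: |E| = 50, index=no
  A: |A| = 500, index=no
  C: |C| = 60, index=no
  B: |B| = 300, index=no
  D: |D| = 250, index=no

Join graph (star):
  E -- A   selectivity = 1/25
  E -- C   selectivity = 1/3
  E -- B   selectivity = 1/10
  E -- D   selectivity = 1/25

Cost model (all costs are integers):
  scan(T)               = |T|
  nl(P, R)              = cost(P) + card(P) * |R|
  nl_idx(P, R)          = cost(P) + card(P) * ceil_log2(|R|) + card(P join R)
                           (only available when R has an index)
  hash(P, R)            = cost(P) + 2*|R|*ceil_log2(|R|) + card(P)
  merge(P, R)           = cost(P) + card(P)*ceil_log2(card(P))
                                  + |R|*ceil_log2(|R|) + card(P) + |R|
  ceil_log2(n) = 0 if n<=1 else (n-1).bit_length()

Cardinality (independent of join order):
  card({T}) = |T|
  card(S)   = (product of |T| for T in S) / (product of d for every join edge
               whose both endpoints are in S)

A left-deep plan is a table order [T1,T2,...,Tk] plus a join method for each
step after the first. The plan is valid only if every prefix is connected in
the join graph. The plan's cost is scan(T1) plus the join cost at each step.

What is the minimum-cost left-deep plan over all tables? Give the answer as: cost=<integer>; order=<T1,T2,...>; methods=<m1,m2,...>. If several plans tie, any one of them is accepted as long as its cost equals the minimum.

Selinger DP (subsets sized 1..n):
  {E}: scan cost=50, card=50
  {A}: scan cost=500, card=500
  {C}: scan cost=60, card=60
  {B}: scan cost=300, card=300
  {D}: scan cost=250, card=250
  {AE}: card=1000; try (E,hash)→1600, (A,merge)→5400, (E,merge)→5850, (A,hash)→9100, (A,nl)→25050, (E,nl)→25500; best=1600 via (E,hash)
  {CE}: card=1000; try (E,hash)→720, (C,hash)→820, (C,merge)→820, (E,merge)→830, (C,nl)→3050, (E,nl)→3060; best=720 via (E,hash)
  {BE}: card=1500; try (E,hash)→1200, (B,merge)→3400, (E,merge)→3650, (B,hash)→5500, (B,nl)→15050, (E,nl)→15300; best=1200 via (E,hash)
  {DE}: card=500; try (E,hash)→1100, (D,merge)→2650, (E,merge)→2850, (D,hash)→4100, (D,nl)→12550, (E,nl)→12750; best=1100 via (E,hash)
  {ACE}: card=20000; try (C,hash)→3320, (A,hash)→10720, (C,merge)→13020, (A,merge)→16720, (C,nl)→61600, (A,nl)→500720; best=3320 via (C,hash)
  {ABE}: card=30000; try (B,hash)→8000, (A,hash)→11700, (B,merge)→15600, (A,merge)→24200, (B,nl)→301600, (A,nl)→751200; best=8000 via (B,hash)
  {ADE}: card=10000; try (D,hash)→6600, (A,hash)→10600, (A,merge)→11100, (D,merge)→14850, (A,nl)→251100, (D,nl)→251600; best=6600 via (D,hash)
  {BCE}: card=30000; try (C,hash)→3420, (B,hash)→7120, (B,merge)→14720, (C,merge)→19620, (C,nl)→91200, (B,nl)→300720; best=3420 via (C,hash)
  {CDE}: card=10000; try (C,hash)→2320, (D,hash)→5720, (C,merge)→6520, (D,merge)→13970, (C,nl)→31100, (D,nl)→250720; best=2320 via (C,hash)
  {BDE}: card=15000; try (D,hash)→6700, (B,hash)→7000, (B,merge)→9100, (D,merge)→21450, (B,nl)→151100, (D,nl)→376200; best=6700 via (D,hash)
  {ABCE}: card=600000; try (B,hash)→28720, (C,hash)→38720, (A,hash)→42420, (B,merge)→326320, (C,merge)→488420, (A,merge)→488420 …(+3); best=28720 via (B,hash)
  {ACDE}: card=200000; try (C,hash)→17320, (A,hash)→21320, (D,hash)→27320, (C,merge)→157020, (A,merge)→157320, (D,merge)→325570 …(+3); best=17320 via (C,hash)
  {ABDE}: card=300000; try (B,hash)→22000, (A,hash)→30700, (D,hash)→42000, (B,merge)→159600, (A,merge)→236700, (D,merge)→490250 …(+3); best=22000 via (B,hash)
  {BCDE}: card=300000; try (B,hash)→17720, (C,hash)→22420, (D,hash)→37420, (B,merge)→155320, (C,merge)→232120, (D,merge)→485670 …(+3); best=17720 via (B,hash)
  {ABCDE}: card=6000000; try (B,hash)→222720, (C,hash)→322720, (A,hash)→326720, (D,hash)→632720, (B,merge)→3820320, (C,merge)→6022420 …(+6); best=222720 via (B,hash)

cost=222720; order=A,E,D,C,B; methods=hash,hash,hash,hash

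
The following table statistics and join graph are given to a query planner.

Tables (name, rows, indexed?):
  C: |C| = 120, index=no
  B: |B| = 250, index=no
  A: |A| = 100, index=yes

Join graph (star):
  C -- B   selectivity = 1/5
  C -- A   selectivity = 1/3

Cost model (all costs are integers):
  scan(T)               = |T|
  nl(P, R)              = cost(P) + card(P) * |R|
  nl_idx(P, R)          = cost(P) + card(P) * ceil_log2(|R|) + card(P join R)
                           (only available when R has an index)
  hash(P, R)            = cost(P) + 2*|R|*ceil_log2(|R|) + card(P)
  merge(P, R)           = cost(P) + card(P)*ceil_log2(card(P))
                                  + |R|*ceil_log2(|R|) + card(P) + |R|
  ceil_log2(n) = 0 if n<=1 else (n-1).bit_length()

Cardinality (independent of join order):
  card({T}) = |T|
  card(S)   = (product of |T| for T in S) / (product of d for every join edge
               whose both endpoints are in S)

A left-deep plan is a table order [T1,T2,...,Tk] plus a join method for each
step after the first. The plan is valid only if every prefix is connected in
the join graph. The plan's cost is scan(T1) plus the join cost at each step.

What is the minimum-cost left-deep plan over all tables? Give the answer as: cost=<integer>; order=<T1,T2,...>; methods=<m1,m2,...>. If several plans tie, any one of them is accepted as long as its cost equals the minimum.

Selinger DP (subsets sized 1..n):
  {C}: scan cost=120, card=120
  {B}: scan cost=250, card=250
  {A}: scan cost=100, card=100
  {BC}: card=6000; try (C,hash)→2180, (B,merge)→3330, (C,merge)→3460, (B,hash)→4240, (B,nl)→30120, (C,nl)→30250; best=2180 via (C,hash)
  {AC}: card=4000; try (A,hash)→1640, (C,merge)→1860, (C,hash)→1880, (A,merge)→1880, (A,nl_idx)→4960, (C,nl)→12100 …(+1); best=1640 via (A,hash)
  {ABC}: card=200000; try (A,hash)→9580, (B,hash)→9640, (B,merge)→55890, (A,merge)→86980, (A,nl_idx)→244180, (A,nl)→602180 …(+1); best=9580 via (A,hash)

cost=9580; order=B,C,A; methods=hash,hash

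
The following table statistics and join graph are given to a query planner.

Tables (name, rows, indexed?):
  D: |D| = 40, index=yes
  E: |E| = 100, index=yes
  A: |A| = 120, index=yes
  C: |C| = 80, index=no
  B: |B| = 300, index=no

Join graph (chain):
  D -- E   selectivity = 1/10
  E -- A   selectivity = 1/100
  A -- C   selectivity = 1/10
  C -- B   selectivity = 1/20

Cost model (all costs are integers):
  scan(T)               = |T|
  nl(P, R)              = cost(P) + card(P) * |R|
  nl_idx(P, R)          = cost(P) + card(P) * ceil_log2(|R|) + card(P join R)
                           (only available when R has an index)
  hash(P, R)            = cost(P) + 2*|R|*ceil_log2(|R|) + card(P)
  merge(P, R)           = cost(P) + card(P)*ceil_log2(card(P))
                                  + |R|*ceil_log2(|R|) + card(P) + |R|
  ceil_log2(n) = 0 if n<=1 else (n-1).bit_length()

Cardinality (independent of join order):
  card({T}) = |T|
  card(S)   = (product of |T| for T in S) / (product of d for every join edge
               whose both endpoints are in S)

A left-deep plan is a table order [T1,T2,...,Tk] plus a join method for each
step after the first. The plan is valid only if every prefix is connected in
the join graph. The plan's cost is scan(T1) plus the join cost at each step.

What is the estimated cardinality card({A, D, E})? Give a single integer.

Tables in S: A(120), D(40), E(100)
Edges inside S: D-E(d=10), E-A(d=100)
numerator = 120 * 40 * 100 = 480000
denominator = 10 * 100 = 1000
card(S) = 480000 / 1000 = 480

480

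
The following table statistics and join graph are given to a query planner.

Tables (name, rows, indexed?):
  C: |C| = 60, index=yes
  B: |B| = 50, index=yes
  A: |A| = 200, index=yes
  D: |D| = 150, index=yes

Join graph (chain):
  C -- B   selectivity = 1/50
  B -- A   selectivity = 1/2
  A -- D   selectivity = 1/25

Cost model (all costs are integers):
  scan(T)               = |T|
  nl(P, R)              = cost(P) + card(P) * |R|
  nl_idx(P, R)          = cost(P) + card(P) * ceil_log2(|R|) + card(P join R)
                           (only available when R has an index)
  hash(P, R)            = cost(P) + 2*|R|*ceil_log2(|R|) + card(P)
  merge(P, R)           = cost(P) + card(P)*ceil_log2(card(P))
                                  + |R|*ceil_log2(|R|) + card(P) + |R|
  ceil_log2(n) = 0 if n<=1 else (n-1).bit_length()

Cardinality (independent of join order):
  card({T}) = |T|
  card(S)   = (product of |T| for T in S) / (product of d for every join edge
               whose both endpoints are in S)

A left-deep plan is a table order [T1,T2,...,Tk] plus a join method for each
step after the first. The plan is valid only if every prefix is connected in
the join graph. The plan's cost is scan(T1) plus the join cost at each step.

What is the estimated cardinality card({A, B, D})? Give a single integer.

Tables in S: A(200), B(50), D(150)
Edges inside S: B-A(d=2), A-D(d=25)
numerator = 200 * 50 * 150 = 1500000
denominator = 2 * 25 = 50
card(S) = 1500000 / 50 = 30000

30000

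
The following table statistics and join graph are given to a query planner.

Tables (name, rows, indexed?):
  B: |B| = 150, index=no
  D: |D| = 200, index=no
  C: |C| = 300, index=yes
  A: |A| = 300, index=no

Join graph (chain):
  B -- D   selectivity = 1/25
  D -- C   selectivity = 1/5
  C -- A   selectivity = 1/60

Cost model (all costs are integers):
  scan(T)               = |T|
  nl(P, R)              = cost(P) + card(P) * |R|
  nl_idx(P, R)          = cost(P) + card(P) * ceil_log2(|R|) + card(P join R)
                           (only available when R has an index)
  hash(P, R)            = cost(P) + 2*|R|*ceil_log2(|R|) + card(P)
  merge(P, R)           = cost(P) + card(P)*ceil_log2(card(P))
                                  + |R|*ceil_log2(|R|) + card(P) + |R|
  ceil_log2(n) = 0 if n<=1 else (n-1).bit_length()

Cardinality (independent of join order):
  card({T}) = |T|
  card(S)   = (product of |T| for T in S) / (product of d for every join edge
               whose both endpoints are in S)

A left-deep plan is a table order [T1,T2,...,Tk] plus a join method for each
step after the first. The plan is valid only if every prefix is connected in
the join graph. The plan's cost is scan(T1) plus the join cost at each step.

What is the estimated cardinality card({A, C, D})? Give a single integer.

60000

Tables in S: A(300), C(300), D(200)
Edges inside S: D-C(d=5), C-A(d=60)
numerator = 300 * 300 * 200 = 18000000
denominator = 5 * 60 = 300
card(S) = 18000000 / 300 = 60000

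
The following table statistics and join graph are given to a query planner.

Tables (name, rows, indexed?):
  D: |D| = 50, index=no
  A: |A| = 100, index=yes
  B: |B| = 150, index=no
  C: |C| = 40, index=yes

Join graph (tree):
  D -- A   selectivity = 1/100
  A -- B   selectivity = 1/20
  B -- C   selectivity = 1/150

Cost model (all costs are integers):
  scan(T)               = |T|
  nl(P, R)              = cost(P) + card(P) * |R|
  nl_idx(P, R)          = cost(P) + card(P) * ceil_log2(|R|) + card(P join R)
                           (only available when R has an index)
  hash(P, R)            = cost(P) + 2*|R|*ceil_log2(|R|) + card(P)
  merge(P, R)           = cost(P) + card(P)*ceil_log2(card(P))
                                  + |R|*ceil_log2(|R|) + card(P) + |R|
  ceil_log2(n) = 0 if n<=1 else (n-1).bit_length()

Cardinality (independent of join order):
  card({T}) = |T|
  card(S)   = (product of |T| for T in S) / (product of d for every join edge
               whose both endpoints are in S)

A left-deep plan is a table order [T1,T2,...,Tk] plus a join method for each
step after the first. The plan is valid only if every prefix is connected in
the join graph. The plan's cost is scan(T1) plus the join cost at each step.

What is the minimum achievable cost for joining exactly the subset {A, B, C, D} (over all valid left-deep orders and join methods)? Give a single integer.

Selinger DP over subsets of {A,B,C,D}:
  {D}: scan cost=50, card=50
  {A}: scan cost=100, card=100
  {B}: scan cost=150, card=150
  {C}: scan cost=40, card=40
  {AD}: card=50; try (A,nl_idx)→450, (D,hash)→800, (A,merge)→1200, (D,merge)→1250, (A,hash)→1500, (A,nl)→5050 …(+1); best=450 via (A,nl_idx)
  {AB}: card=750; try (A,hash)→1700, (A,nl_idx)→1950, (B,merge)→2250, (A,merge)→2300, (B,hash)→2600, (B,nl)→15100 …(+1); best=1700 via (A,hash)
  {BC}: card=40; try (C,hash)→780, (C,nl_idx)→1090, (B,merge)→1670, (C,merge)→1780, (B,hash)→2480, (B,nl)→6040 …(+1); best=780 via (C,hash)
  {ABD}: card=375; try (B,merge)→2150, (B,hash)→2900, (D,hash)→3050, (B,nl)→7950, (D,merge)→10300, (D,nl)→39200; best=2150 via (B,merge)
  {ABC}: card=200; try (A,nl_idx)→1260, (A,merge)→1860, (A,hash)→2220, (C,hash)→2930, (A,nl)→4780, (C,nl_idx)→6400 …(+2); best=1260 via (A,nl_idx)
  {ABCD}: card=100; try (D,hash)→2060, (C,hash)→3005, (D,merge)→3410, (C,nl_idx)→4500, (C,merge)→6180, (D,nl)→11260 …(+1); best=2060 via (D,hash)

2060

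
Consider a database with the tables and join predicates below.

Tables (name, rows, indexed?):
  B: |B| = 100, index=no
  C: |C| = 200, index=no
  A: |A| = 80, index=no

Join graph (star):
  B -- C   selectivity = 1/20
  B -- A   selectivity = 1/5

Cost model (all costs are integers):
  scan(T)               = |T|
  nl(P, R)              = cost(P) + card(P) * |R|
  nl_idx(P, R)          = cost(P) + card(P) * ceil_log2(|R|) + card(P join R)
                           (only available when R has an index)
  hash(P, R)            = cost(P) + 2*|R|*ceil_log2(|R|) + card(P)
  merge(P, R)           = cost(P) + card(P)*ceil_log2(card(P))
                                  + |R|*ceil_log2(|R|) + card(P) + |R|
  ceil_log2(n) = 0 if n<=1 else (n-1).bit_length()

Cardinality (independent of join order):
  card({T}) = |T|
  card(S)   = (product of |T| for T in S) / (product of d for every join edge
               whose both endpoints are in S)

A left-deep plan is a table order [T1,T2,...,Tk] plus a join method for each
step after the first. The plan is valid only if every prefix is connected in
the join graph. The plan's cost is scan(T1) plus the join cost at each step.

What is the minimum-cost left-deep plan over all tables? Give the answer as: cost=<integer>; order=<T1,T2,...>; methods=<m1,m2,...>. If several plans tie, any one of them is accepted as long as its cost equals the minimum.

cost=3920; order=C,B,A; methods=hash,hash

Selinger DP (subsets sized 1..n):
  {B}: scan cost=100, card=100
  {C}: scan cost=200, card=200
  {A}: scan cost=80, card=80
  {BC}: card=1000; try (B,hash)→1800, (C,merge)→2700, (B,merge)→2800, (C,hash)→3400, (C,nl)→20100, (B,nl)→20200; best=1800 via (B,hash)
  {AB}: card=1600; try (A,hash)→1320, (B,merge)→1520, (A,merge)→1540, (B,hash)→1560, (B,nl)→8080, (A,nl)→8100; best=1320 via (A,hash)
  {ABC}: card=16000; try (A,hash)→3920, (C,hash)→6120, (A,merge)→13440, (C,merge)→22320, (A,nl)→81800, (C,nl)→321320; best=3920 via (A,hash)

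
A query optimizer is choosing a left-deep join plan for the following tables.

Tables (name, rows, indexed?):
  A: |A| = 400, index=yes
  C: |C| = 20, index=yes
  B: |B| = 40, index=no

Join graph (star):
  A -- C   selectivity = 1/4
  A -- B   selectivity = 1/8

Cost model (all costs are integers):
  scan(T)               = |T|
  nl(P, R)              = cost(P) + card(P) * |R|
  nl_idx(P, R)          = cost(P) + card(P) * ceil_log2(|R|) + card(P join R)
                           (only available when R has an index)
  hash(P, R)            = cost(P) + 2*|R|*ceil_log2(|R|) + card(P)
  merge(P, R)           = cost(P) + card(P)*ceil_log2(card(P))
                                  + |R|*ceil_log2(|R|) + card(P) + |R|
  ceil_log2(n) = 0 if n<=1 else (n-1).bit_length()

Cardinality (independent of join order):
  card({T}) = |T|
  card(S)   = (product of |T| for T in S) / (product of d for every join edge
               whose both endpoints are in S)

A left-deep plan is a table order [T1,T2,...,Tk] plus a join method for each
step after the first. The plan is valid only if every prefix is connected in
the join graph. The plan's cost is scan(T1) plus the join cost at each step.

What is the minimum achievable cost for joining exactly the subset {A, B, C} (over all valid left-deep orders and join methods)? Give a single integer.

3480

Selinger DP over subsets of {A,B,C}:
  {A}: scan cost=400, card=400
  {C}: scan cost=20, card=20
  {B}: scan cost=40, card=40
  {AC}: card=2000; try (C,hash)→1000, (A,nl_idx)→2200, (A,merge)→4140, (C,nl_idx)→4400, (C,merge)→4520, (A,hash)→7240 …(+2); best=1000 via (C,hash)
  {AB}: card=2000; try (B,hash)→1280, (A,nl_idx)→2400, (A,merge)→4320, (B,merge)→4680, (A,hash)→7280, (A,nl)→16040 …(+1); best=1280 via (B,hash)
  {ABC}: card=10000; try (C,hash)→3480, (B,hash)→3480, (C,nl_idx)→21280, (B,merge)→25280, (C,merge)→25400, (C,nl)→41280 …(+1); best=3480 via (C,hash)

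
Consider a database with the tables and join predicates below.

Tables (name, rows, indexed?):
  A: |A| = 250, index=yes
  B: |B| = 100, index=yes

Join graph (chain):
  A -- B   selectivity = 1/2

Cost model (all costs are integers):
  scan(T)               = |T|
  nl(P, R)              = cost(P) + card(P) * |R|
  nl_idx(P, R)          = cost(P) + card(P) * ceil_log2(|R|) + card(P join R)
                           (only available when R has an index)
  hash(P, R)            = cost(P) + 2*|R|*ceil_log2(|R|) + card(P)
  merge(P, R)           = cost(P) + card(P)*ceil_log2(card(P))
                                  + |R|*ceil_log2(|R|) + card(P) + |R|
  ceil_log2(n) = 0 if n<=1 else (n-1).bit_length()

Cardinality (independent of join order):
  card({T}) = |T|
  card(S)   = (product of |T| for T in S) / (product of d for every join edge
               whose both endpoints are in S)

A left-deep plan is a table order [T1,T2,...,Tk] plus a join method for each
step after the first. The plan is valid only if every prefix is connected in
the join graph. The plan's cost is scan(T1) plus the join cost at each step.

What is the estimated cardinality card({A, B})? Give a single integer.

Tables in S: A(250), B(100)
Edges inside S: A-B(d=2)
numerator = 250 * 100 = 25000
denominator = 2 = 2
card(S) = 25000 / 2 = 12500

12500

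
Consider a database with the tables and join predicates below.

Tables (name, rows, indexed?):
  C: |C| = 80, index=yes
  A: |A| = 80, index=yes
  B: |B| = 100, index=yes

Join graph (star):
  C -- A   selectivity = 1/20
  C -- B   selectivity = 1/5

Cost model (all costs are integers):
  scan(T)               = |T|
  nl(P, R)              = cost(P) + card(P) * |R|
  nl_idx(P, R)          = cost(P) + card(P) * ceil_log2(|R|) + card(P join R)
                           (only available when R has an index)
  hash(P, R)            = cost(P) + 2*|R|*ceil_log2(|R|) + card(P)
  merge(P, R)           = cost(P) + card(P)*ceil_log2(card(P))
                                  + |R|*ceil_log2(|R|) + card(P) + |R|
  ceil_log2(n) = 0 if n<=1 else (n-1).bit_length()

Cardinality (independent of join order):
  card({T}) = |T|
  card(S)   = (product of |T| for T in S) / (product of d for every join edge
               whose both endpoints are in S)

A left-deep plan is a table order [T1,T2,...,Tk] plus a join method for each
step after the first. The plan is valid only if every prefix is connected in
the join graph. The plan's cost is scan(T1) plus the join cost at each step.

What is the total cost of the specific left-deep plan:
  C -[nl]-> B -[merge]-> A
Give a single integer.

step 1: scan C: cost=80, card=80
step 2: join B via nl
    card(P join B) = 80*100/(5) = 1600
    cost = 80 + 80*100 = 8080
step 3: join A via merge
    card(P join A) = 1600*80/(20) = 6400
    cost = 8080 + 1600*11 + 80*7 + 1600 + 80 = 27920

27920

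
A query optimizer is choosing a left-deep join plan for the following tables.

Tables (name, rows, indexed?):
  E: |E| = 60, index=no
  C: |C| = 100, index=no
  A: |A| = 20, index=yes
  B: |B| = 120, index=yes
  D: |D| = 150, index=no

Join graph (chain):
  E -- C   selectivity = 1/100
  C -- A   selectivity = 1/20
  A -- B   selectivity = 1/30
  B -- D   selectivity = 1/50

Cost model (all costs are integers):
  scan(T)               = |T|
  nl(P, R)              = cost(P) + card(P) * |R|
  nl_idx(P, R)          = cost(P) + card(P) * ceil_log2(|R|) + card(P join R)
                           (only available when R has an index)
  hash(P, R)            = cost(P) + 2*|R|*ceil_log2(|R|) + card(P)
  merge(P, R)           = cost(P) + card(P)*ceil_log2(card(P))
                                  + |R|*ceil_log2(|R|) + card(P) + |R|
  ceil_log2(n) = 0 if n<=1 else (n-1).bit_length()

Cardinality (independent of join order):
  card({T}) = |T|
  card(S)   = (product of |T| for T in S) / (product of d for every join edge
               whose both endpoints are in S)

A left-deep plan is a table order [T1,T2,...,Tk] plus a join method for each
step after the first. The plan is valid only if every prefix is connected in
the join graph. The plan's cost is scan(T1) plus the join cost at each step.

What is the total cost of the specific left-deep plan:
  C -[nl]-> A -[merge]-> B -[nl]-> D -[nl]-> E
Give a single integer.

step 1: scan C: cost=100, card=100
step 2: join A via nl
    card(P join A) = 100*20/(20) = 100
    cost = 100 + 100*20 = 2100
step 3: join B via merge
    card(P join B) = 100*120/(30) = 400
    cost = 2100 + 100*7 + 120*7 + 100 + 120 = 3860
step 4: join D via nl
    card(P join D) = 400*150/(50) = 1200
    cost = 3860 + 400*150 = 63860
step 5: join E via nl
    card(P join E) = 1200*60/(100) = 720
    cost = 63860 + 1200*60 = 135860

135860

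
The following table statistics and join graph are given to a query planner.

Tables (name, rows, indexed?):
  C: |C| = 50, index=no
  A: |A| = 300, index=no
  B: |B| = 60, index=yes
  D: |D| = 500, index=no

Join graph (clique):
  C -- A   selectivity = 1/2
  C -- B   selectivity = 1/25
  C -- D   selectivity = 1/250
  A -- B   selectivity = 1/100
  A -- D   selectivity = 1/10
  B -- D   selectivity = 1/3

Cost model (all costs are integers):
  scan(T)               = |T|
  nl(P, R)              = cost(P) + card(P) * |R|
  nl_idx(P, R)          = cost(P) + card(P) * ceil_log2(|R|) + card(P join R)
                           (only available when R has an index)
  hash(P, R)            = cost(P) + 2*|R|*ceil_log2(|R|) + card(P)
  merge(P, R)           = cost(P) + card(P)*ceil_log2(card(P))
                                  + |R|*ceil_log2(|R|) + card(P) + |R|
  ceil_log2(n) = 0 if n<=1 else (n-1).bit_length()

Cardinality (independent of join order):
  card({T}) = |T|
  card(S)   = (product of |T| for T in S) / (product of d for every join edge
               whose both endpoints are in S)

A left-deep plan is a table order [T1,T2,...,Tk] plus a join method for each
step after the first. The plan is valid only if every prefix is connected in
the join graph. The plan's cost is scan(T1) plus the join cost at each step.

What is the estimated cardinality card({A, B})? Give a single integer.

180

Tables in S: A(300), B(60)
Edges inside S: A-B(d=100)
numerator = 300 * 60 = 18000
denominator = 100 = 100
card(S) = 18000 / 100 = 180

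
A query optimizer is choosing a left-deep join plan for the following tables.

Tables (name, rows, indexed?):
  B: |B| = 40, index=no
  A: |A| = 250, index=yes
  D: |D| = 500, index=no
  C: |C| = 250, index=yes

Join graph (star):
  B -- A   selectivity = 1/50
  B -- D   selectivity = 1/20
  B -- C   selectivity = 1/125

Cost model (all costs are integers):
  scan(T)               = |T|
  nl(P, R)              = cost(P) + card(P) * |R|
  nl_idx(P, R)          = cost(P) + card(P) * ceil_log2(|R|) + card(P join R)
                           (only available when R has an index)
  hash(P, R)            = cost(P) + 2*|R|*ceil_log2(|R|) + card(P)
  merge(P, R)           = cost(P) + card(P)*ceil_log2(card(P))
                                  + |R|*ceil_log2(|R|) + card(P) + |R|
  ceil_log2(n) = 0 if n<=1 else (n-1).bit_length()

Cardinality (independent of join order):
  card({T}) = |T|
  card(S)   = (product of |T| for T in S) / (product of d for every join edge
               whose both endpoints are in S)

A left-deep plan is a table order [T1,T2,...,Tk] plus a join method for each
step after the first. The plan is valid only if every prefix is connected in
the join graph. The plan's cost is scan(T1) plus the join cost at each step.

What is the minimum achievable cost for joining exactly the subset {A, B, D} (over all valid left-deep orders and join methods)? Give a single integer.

6480

Selinger DP over subsets of {A,B,D}:
  {B}: scan cost=40, card=40
  {A}: scan cost=250, card=250
  {D}: scan cost=500, card=500
  {AB}: card=200; try (A,nl_idx)→560, (B,hash)→980, (A,merge)→2570, (B,merge)→2780, (A,hash)→4080, (A,nl)→10040 …(+1); best=560 via (A,nl_idx)
  {BD}: card=1000; try (B,hash)→1480, (D,merge)→5320, (B,merge)→5780, (D,hash)→9080, (D,nl)→20040, (B,nl)→20500; best=1480 via (B,hash)
  {ABD}: card=5000; try (A,hash)→6480, (D,merge)→7360, (D,hash)→9760, (A,nl_idx)→14480, (A,merge)→14730, (D,nl)→100560 …(+1); best=6480 via (A,hash)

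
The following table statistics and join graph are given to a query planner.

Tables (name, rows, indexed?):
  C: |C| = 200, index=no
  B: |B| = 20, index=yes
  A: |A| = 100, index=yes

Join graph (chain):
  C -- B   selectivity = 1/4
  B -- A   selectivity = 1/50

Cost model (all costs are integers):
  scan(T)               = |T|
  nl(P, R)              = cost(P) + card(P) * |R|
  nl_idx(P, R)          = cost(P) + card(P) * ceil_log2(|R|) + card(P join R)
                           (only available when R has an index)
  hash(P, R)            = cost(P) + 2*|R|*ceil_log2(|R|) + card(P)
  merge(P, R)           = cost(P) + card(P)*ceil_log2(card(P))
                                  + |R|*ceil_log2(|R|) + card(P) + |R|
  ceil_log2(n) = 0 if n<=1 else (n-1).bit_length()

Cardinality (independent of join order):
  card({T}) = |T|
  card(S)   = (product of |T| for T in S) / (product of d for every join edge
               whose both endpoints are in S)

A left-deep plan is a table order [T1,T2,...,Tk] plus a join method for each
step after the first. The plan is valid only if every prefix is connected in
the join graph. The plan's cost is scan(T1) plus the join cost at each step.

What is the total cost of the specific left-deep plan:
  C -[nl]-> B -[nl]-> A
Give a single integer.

104200

step 1: scan C: cost=200, card=200
step 2: join B via nl
    card(P join B) = 200*20/(4) = 1000
    cost = 200 + 200*20 = 4200
step 3: join A via nl
    card(P join A) = 1000*100/(50) = 2000
    cost = 4200 + 1000*100 = 104200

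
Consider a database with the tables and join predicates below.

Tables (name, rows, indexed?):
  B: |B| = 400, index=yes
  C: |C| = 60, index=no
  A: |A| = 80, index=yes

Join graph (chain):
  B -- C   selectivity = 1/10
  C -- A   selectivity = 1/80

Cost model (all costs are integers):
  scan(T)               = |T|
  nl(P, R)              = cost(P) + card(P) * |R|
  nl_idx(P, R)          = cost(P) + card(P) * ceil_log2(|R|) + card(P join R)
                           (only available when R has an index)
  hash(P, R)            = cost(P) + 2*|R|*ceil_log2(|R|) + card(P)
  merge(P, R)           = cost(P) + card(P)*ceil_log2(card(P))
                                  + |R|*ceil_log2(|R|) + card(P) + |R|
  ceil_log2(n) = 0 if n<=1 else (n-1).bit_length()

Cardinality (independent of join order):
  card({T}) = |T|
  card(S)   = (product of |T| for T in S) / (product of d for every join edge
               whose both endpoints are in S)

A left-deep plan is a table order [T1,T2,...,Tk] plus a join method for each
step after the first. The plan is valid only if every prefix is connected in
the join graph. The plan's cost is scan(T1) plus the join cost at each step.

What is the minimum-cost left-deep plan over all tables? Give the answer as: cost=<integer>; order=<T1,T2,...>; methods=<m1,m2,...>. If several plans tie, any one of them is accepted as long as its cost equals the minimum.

cost=3480; order=C,A,B; methods=nl_idx,nl_idx

Selinger DP (subsets sized 1..n):
  {B}: scan cost=400, card=400
  {C}: scan cost=60, card=60
  {A}: scan cost=80, card=80
  {BC}: card=2400; try (C,hash)→1520, (B,nl_idx)→3000, (B,merge)→4480, (C,merge)→4820, (B,hash)→7320, (B,nl)→24060 …(+1); best=1520 via (C,hash)
  {AC}: card=60; try (A,nl_idx)→540, (C,hash)→880, (A,merge)→1120, (C,merge)→1140, (A,hash)→1240, (A,nl)→4860 …(+1); best=540 via (A,nl_idx)
  {ABC}: card=2400; try (B,nl_idx)→3480, (B,merge)→4960, (A,hash)→5040, (B,hash)→7800, (A,nl_idx)→20720, (B,nl)→24540 …(+2); best=3480 via (B,nl_idx)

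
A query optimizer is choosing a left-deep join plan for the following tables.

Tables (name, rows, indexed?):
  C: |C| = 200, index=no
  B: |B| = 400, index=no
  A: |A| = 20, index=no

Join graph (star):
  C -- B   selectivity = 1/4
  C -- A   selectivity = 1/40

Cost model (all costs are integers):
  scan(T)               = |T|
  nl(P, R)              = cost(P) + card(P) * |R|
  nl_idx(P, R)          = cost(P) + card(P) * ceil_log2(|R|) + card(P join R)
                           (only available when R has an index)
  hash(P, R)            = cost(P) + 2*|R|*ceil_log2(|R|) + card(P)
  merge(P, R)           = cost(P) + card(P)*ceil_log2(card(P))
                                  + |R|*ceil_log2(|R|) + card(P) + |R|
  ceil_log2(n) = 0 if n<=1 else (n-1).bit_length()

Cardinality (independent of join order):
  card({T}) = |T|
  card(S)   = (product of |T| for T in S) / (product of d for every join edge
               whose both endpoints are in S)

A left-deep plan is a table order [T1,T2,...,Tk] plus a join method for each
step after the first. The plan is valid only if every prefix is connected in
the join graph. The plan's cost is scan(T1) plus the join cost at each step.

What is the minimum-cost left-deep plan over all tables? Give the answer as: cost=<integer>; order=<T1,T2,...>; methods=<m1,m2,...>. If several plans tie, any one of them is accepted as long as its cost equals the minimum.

Selinger DP (subsets sized 1..n):
  {C}: scan cost=200, card=200
  {B}: scan cost=400, card=400
  {A}: scan cost=20, card=20
  {BC}: card=20000; try (C,hash)→4000, (B,merge)→6000, (C,merge)→6200, (B,hash)→7600, (B,nl)→80200, (C,nl)→80400; best=4000 via (C,hash)
  {AC}: card=100; try (A,hash)→600, (C,merge)→1940, (A,merge)→2120, (C,hash)→3240, (C,nl)→4020, (A,nl)→4200; best=600 via (A,hash)
  {ABC}: card=10000; try (B,merge)→5400, (B,hash)→7900, (A,hash)→24200, (B,nl)→40600, (A,merge)→324120, (A,nl)→404000; best=5400 via (B,merge)

cost=5400; order=C,A,B; methods=hash,merge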